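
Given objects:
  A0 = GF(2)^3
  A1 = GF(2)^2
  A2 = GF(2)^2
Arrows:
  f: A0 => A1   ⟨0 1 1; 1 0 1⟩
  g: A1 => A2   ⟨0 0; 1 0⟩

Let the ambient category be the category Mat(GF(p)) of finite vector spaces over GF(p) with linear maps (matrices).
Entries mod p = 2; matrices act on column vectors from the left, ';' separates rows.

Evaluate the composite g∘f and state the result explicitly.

  e0=[1,0,0] f=>[0,1] g=>[0,0]
  e1=[0,1,0] f=>[1,0] g=>[0,1]
  e2=[0,0,1] f=>[1,1] g=>[0,1]
composite: ⟨0 0 0; 0 1 1⟩

Answer: ⟨0 0 0; 0 1 1⟩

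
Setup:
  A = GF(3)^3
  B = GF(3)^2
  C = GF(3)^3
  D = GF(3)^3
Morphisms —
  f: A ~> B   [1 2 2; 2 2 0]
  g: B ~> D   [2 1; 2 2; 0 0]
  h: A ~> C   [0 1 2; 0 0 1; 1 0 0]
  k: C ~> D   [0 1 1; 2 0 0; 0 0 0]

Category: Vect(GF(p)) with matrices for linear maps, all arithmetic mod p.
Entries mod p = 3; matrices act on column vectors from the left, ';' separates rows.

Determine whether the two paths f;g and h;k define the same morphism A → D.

1) trace f;g:
  e0=[1,0,0] f~>[1,2] g~>[1,0,0]
  e1=[0,1,0] f~>[2,2] g~>[0,2,0]
  e2=[0,0,1] f~>[2,0] g~>[1,1,0]
  result₁ = [1 0 1; 0 2 1; 0 0 0]
2) trace h;k:
  e0=[1,0,0] h~>[0,0,1] k~>[1,0,0]
  e1=[0,1,0] h~>[1,0,0] k~>[0,2,0]
  e2=[0,0,1] h~>[2,1,0] k~>[1,1,0]
  result₂ = [1 0 1; 0 2 1; 0 0 0]
Equal? same morphism ✓

Answer: COMMUTES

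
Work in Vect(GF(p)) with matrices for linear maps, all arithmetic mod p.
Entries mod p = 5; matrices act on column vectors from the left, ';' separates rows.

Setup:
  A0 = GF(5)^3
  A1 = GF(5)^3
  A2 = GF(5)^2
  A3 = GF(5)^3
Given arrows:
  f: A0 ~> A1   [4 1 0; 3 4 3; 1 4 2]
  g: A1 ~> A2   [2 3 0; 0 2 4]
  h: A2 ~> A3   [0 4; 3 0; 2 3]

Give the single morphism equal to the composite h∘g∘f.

  e0=[1,0,0] f~>[4,3,1] g~>[2,0] h~>[0,1,4]
  e1=[0,1,0] f~>[1,4,4] g~>[4,4] h~>[1,2,0]
  e2=[0,0,1] f~>[0,3,2] g~>[4,4] h~>[1,2,0]
composite: [0 1 1; 1 2 2; 4 0 0]

Answer: [0 1 1; 1 2 2; 4 0 0]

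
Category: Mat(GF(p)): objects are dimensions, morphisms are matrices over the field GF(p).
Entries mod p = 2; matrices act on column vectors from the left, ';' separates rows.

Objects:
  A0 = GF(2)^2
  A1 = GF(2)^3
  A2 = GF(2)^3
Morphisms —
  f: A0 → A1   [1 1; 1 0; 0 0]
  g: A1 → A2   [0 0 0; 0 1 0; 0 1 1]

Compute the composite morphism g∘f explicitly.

  e0=⟨1,0⟩ f→⟨1,1,0⟩ g→⟨0,1,1⟩
  e1=⟨0,1⟩ f→⟨1,0,0⟩ g→⟨0,0,0⟩
result: [0 0; 1 0; 1 0]

Answer: [0 0; 1 0; 1 0]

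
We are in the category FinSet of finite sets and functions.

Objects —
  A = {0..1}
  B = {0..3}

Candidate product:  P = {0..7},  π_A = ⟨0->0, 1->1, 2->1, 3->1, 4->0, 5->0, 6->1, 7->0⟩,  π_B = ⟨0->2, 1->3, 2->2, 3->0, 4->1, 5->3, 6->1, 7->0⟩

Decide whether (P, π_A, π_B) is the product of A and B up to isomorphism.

Answer: VALID PRODUCT

Trace:
|A|·|B| = 2·4 = 8;  |P| = 8
Check the pairing map k ↦ (π_A(k), π_B(k)):
  0 -> (0,2)
  1 -> (1,3)
  2 -> (1,2)
  3 -> (1,0)
  4 -> (0,1)
  5 -> (0,3)
  6 -> (1,1)
  7 -> (0,0)
distinct pairs in image: 8 / 8 needed
  → bijection onto A×B; projections well-typed.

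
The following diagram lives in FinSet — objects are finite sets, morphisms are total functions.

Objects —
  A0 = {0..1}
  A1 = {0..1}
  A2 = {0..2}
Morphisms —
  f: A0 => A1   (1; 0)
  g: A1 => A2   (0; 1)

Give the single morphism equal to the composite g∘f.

  0 f=>1 g=>1
  1 f=>0 g=>0
composite: (1; 0)

Answer: (1; 0)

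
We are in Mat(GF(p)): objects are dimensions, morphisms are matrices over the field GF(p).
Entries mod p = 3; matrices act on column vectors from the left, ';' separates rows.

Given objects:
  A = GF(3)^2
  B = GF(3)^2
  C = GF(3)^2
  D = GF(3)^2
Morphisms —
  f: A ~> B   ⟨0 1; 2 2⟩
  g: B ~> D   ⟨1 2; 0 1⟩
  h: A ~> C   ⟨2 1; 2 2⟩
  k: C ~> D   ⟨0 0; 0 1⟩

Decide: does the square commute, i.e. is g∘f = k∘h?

1) trace f;g:
  e0=⟨1,0⟩ f~>⟨0,2⟩ g~>⟨1,2⟩
  e1=⟨0,1⟩ f~>⟨1,2⟩ g~>⟨2,2⟩
  result₁ = ⟨1 2; 2 2⟩
2) trace h;k:
  e0=⟨1,0⟩ h~>⟨2,2⟩ k~>⟨0,2⟩
  e1=⟨0,1⟩ h~>⟨1,2⟩ k~>⟨0,2⟩
  result₂ = ⟨0 0; 2 2⟩
Equal? distinct morphisms ✗

Answer: DOES NOT COMMUTE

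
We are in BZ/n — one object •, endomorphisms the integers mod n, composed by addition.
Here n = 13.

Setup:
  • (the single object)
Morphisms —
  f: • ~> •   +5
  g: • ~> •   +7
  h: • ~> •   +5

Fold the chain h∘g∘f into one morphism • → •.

  0 +5≡5 +7≡12 +5≡4  (mod 13)
composite: +4

Answer: +4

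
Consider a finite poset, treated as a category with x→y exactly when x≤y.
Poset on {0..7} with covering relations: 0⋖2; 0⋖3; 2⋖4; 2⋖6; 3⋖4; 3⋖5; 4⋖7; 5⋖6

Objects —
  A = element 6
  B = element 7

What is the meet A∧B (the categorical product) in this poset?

Lower bounds of A=6 and B=7: {0,2,3}
  maximal lower bounds 2 and 3 are incomparable: neither 2<=3 nor 3<=2
→ no greatest lower bound exists

Answer: NO MEET EXISTS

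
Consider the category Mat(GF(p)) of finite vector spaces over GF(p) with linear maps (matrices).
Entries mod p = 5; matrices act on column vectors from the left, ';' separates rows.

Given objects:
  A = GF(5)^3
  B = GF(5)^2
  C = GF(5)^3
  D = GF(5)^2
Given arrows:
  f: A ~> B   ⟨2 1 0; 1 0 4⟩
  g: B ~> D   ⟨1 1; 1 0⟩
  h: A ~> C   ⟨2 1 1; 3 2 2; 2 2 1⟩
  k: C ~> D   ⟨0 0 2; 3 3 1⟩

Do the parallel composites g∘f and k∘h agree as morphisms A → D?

Answer: DOES NOT COMMUTE

Derivation:
Path 1 = f;g:
  e0=(1,0,0) f~>(2,1) g~>(3,2)
  e1=(0,1,0) f~>(1,0) g~>(1,1)
  e2=(0,0,1) f~>(0,4) g~>(4,0)
  result₁ = ⟨3 1 4; 2 1 0⟩
Path 2 = h;k:
  e0=(1,0,0) h~>(2,3,2) k~>(4,2)
  e1=(0,1,0) h~>(1,2,2) k~>(4,1)
  e2=(0,0,1) h~>(1,2,1) k~>(2,0)
  result₂ = ⟨4 4 2; 2 1 0⟩
Equal? differ; not commutative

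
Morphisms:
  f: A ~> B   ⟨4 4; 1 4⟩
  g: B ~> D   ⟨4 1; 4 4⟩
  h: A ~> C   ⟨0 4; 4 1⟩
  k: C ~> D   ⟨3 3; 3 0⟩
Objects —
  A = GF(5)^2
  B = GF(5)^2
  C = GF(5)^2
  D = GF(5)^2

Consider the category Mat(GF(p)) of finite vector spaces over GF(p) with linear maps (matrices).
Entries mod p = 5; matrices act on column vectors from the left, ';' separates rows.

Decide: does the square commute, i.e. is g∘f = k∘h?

Answer: COMMUTES

Derivation:
1) trace f;g:
  e0=(1,0) f~>(4,1) g~>(2,0)
  e1=(0,1) f~>(4,4) g~>(0,2)
  ⟦path⟧₁ = ⟨2 0; 0 2⟩
2) trace h;k:
  e0=(1,0) h~>(0,4) k~>(2,0)
  e1=(0,1) h~>(4,1) k~>(0,2)
  ⟦path⟧₂ = ⟨2 0; 0 2⟩
Equal? equal; square commutes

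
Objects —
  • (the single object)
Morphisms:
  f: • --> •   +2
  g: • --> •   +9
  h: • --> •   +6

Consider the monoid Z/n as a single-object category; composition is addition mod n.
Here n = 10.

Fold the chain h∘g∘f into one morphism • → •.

  0 +2≡2 +9≡1 +6≡7  (mod 10)
result: +7

Answer: +7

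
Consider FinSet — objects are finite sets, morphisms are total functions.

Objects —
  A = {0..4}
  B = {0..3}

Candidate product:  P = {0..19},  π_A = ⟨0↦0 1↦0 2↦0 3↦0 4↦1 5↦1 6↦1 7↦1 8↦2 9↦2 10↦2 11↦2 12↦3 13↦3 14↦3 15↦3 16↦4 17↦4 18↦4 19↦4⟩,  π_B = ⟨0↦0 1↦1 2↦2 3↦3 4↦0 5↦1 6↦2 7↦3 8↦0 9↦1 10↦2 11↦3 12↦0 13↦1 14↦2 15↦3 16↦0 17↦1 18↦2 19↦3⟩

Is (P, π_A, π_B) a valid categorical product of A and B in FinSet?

|A|·|B| = 5·4 = 20;  |P| = 20
Check the pairing map k ↦ (π_A(k), π_B(k)):
  0 ↦ (0,0)
  1 ↦ (0,1)
  2 ↦ (0,2)
  3 ↦ (0,3)
  4 ↦ (1,0)
  5 ↦ (1,1)
  6 ↦ (1,2)
  7 ↦ (1,3)
  8 ↦ (2,0)
  9 ↦ (2,1)
  10 ↦ (2,2)
  11 ↦ (2,3)
  12 ↦ (3,0)
  13 ↦ (3,1)
  14 ↦ (3,2)
  15 ↦ (3,3)
  16 ↦ (4,0)
  17 ↦ (4,1)
  18 ↦ (4,2)
  19 ↦ (4,3)
distinct pairs in image: 20 / 20 needed
  → bijection onto A×B; projections well-typed.

Answer: VALID PRODUCT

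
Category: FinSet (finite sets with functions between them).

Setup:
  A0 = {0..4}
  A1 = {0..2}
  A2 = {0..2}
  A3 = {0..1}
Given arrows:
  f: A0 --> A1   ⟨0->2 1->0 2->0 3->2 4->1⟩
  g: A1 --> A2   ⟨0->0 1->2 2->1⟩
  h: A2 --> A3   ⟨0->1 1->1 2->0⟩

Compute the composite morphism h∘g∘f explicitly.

Answer: ⟨0->1 1->1 2->1 3->1 4->0⟩

Derivation:
  0 f-->2 g-->1 h-->1
  1 f-->0 g-->0 h-->1
  2 f-->0 g-->0 h-->1
  3 f-->2 g-->1 h-->1
  4 f-->1 g-->2 h-->0
⟦path⟧: ⟨0->1 1->1 2->1 3->1 4->0⟩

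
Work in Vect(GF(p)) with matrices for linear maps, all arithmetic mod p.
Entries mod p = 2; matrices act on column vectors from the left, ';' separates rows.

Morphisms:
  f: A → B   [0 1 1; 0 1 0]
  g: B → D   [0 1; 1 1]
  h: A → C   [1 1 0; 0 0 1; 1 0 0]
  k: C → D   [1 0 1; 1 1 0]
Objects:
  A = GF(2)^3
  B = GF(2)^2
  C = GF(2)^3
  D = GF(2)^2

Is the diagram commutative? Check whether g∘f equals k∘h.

Answer: DOES NOT COMMUTE

Work:
Along f;g (path 1):
  e0=(1,0,0) f→(0,0) g→(0,0)
  e1=(0,1,0) f→(1,1) g→(1,0)
  e2=(0,0,1) f→(1,0) g→(0,1)
  ⟦path⟧₁ = [0 1 0; 0 0 1]
Along h;k (path 2):
  e0=(1,0,0) h→(1,0,1) k→(0,1)
  e1=(0,1,0) h→(1,0,0) k→(1,1)
  e2=(0,0,1) h→(0,1,0) k→(0,1)
  ⟦path⟧₂ = [0 1 0; 1 1 1]
Equal? differ; not commutative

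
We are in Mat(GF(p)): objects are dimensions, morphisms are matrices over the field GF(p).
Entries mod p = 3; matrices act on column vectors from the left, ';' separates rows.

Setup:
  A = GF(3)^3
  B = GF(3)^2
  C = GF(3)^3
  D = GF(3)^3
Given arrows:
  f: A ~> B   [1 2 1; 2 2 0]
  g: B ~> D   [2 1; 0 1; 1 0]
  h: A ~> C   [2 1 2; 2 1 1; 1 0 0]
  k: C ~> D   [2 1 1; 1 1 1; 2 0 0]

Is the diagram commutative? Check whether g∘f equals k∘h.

Path 1 = f;g:
  e0=(1,0,0) f~>(1,2) g~>(1,2,1)
  e1=(0,1,0) f~>(2,2) g~>(0,2,2)
  e2=(0,0,1) f~>(1,0) g~>(2,0,1)
  composite₁ = [1 0 2; 2 2 0; 1 2 1]
Path 2 = h;k:
  e0=(1,0,0) h~>(2,2,1) k~>(1,2,1)
  e1=(0,1,0) h~>(1,1,0) k~>(0,2,2)
  e2=(0,0,1) h~>(2,1,0) k~>(2,0,1)
  composite₂ = [1 0 2; 2 2 0; 1 2 1]
Equal? YES — commutes

Answer: COMMUTES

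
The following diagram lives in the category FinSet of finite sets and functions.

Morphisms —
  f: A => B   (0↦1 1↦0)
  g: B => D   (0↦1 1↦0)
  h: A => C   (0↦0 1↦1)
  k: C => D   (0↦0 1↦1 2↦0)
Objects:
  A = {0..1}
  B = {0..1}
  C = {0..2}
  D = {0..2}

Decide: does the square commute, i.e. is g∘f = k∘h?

Answer: COMMUTES

Work:
1) trace f;g:
  0 f=>1 g=>0
  1 f=>0 g=>1
  ⟦path⟧₁ = (0↦0 1↦1)
2) trace h;k:
  0 h=>0 k=>0
  1 h=>1 k=>1
  ⟦path⟧₂ = (0↦0 1↦1)
Equal? same morphism ✓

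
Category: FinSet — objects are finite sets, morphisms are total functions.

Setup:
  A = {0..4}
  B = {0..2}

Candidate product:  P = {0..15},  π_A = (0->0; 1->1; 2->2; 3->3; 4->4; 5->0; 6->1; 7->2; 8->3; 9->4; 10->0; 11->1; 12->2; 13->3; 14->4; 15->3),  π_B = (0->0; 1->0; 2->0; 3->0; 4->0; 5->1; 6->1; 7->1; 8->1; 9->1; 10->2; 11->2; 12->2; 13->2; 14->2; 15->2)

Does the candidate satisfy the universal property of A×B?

Answer: NOT A VALID PRODUCT — |P|=16 ≠ |A|·|B|=15

Work:
|A|·|B| = 5·3 = 15;  |P| = 16
  → cardinalities differ; no bijection possible.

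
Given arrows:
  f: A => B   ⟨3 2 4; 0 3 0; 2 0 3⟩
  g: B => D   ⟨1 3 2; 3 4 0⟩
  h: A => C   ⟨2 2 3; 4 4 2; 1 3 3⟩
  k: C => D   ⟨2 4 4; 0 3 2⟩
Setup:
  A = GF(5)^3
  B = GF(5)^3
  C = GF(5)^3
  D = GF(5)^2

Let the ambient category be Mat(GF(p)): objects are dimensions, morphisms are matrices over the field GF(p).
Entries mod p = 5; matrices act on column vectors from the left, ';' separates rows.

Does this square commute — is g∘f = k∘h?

Path 1 = f;g:
  e0=[1,0,0] f=>[3,0,2] g=>[2,4]
  e1=[0,1,0] f=>[2,3,0] g=>[1,3]
  e2=[0,0,1] f=>[4,0,3] g=>[0,2]
  composite₁ = ⟨2 1 0; 4 3 2⟩
Path 2 = h;k:
  e0=[1,0,0] h=>[2,4,1] k=>[4,4]
  e1=[0,1,0] h=>[2,4,3] k=>[2,3]
  e2=[0,0,1] h=>[3,2,3] k=>[1,2]
  composite₂ = ⟨4 2 1; 4 3 2⟩
Equal? distinct morphisms ✗

Answer: DOES NOT COMMUTE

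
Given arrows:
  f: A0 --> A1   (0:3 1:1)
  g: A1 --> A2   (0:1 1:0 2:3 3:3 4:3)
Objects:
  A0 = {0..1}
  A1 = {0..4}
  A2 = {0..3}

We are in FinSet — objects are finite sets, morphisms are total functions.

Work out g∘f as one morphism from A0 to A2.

Answer: (0:3 1:0)

Derivation:
  0 f-->3 g-->3
  1 f-->1 g-->0
⟦path⟧: (0:3 1:0)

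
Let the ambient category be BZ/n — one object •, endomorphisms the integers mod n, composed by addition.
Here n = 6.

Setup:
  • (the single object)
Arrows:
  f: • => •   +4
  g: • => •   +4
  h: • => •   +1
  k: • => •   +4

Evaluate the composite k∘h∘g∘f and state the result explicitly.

  0 +4≡4 +4≡2 +1≡3 +4≡1  (mod 6)
composite: +1

Answer: +1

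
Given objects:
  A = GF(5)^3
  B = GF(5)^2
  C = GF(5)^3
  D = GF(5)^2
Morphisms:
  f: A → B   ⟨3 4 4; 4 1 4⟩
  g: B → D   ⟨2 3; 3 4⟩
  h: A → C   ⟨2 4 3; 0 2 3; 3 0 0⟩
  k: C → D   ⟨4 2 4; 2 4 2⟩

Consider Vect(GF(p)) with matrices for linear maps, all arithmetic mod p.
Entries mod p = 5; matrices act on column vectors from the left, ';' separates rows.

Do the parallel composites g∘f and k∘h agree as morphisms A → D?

1) trace f;g:
  e0=(1,0,0) f→(3,4) g→(3,0)
  e1=(0,1,0) f→(4,1) g→(1,1)
  e2=(0,0,1) f→(4,4) g→(0,3)
  ⟦path⟧₁ = ⟨3 1 0; 0 1 3⟩
2) trace h;k:
  e0=(1,0,0) h→(2,0,3) k→(0,0)
  e1=(0,1,0) h→(4,2,0) k→(0,1)
  e2=(0,0,1) h→(3,3,0) k→(3,3)
  ⟦path⟧₂ = ⟨0 0 3; 0 1 3⟩
Equal? distinct morphisms ✗

Answer: DOES NOT COMMUTE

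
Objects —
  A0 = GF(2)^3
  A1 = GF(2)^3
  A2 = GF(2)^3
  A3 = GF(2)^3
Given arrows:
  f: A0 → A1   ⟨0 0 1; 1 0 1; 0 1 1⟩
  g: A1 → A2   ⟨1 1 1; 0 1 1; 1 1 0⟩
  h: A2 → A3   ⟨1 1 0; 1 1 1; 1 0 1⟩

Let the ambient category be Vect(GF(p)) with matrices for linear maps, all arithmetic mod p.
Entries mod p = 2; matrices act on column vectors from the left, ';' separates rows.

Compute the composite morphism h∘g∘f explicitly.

Answer: ⟨0 0 1; 1 0 1; 0 1 1⟩

Work:
  e0=(1,0,0) f→(0,1,0) g→(1,1,1) h→(0,1,0)
  e1=(0,1,0) f→(0,0,1) g→(1,1,0) h→(0,0,1)
  e2=(0,0,1) f→(1,1,1) g→(1,0,0) h→(1,1,1)
composite: ⟨0 0 1; 1 0 1; 0 1 1⟩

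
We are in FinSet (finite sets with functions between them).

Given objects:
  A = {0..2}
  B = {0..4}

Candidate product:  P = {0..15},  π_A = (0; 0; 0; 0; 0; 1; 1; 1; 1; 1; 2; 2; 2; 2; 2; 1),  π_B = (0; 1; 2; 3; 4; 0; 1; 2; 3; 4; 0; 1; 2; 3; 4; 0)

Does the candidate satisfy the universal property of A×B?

Answer: NOT A VALID PRODUCT — |P|=16 ≠ |A|·|B|=15

Trace:
|A|·|B| = 3·5 = 15;  |P| = 16
  → cardinalities differ; no bijection possible.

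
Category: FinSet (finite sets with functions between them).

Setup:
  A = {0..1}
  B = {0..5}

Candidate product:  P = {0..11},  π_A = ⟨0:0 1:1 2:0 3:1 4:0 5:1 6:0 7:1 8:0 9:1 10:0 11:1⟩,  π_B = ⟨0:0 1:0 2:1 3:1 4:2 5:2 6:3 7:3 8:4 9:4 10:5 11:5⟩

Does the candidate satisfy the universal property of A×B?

|A|·|B| = 2·6 = 12;  |P| = 12
Check the pairing map k ↦ (π_A(k), π_B(k)):
  0 : (0,0)
  1 : (1,0)
  2 : (0,1)
  3 : (1,1)
  4 : (0,2)
  5 : (1,2)
  6 : (0,3)
  7 : (1,3)
  8 : (0,4)
  9 : (1,4)
  10 : (0,5)
  11 : (1,5)
distinct pairs in image: 12 / 12 needed
  → bijection onto A×B; projections well-typed.

Answer: VALID PRODUCT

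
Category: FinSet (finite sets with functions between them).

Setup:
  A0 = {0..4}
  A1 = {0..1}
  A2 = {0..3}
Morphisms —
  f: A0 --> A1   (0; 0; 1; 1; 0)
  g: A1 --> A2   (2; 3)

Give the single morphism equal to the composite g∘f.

  0 f-->0 g-->2
  1 f-->0 g-->2
  2 f-->1 g-->3
  3 f-->1 g-->3
  4 f-->0 g-->2
result: (2; 2; 3; 3; 2)

Answer: (2; 2; 3; 3; 2)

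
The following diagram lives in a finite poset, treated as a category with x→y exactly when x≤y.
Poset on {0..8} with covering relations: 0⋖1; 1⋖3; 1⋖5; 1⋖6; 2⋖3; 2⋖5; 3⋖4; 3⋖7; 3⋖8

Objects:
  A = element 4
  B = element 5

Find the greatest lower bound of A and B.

Answer: NO MEET EXISTS

Trace:
{x : x<=A ∧ x<=B} = {0,1,2}  (A=4, B=5)
  maximal lower bounds 1 and 2 are incomparable: neither 1<=2 nor 2<=1
→ no greatest lower bound exists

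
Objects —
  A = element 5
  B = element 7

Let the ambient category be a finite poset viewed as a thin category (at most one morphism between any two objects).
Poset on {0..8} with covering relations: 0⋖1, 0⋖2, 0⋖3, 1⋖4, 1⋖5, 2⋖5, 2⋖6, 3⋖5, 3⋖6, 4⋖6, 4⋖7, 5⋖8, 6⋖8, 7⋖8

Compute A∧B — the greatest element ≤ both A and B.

Answer: A∧B = 1

Derivation:
{x : x<=A ∧ x<=B} = {0,1}  (A=5, B=7)
  0 <= 1
  1 <= 1
glb = 1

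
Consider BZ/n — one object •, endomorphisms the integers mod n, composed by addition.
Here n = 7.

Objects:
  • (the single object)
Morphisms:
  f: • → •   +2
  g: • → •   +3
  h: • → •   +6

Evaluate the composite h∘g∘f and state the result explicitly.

  0 +2≡2 +3≡5 +6≡4  (mod 7)
composite: +4

Answer: +4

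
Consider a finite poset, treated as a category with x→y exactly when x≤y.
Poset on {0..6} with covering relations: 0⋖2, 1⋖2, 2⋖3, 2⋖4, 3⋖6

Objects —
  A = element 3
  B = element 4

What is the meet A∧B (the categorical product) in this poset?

Lower bounds of A=3 and B=4: {0,1,2}
  0 ≤ 2
  1 ≤ 2
  2 ≤ 2
glb = 2

Answer: A∧B = 2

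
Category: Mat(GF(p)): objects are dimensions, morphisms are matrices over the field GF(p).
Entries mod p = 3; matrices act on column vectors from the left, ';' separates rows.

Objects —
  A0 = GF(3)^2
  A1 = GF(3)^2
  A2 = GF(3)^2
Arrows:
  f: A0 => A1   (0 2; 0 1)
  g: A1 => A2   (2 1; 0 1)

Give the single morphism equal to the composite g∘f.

Answer: (0 2; 0 1)

Work:
  e0=[1,0] f=>[0,0] g=>[0,0]
  e1=[0,1] f=>[2,1] g=>[2,1]
composite: (0 2; 0 1)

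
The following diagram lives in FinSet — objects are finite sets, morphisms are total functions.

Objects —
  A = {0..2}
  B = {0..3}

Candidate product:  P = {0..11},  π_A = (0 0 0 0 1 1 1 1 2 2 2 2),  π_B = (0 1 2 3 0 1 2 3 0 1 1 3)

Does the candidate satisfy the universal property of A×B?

|A|·|B| = 3·4 = 12;  |P| = 12
Check the pairing map k ↦ (π_A(k), π_B(k)):
  0 : (0,0)
  1 : (0,1)
  2 : (0,2)
  3 : (0,3)
  4 : (1,0)
  5 : (1,1)
  6 : (1,2)
  7 : (1,3)
  8 : (2,0)
  9 : (2,1)
  10 : (2,1)  ✗ repeats pair of k=9
  11 : (2,3)
distinct pairs in image: 11 / 12 needed
  → (2,1) hit at k=9 and k=10

Answer: NOT A VALID PRODUCT — duplicate pair at indices 9,10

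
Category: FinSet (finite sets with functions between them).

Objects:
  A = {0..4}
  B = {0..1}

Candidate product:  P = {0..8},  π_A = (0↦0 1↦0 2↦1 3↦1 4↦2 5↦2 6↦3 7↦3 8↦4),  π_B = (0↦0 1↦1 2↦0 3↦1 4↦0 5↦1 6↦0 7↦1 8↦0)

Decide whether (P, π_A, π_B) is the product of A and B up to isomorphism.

Answer: NOT A VALID PRODUCT — |P|=9 ≠ |A|·|B|=10

Trace:
|A|·|B| = 5·2 = 10;  |P| = 9
  → cardinalities differ; no bijection possible.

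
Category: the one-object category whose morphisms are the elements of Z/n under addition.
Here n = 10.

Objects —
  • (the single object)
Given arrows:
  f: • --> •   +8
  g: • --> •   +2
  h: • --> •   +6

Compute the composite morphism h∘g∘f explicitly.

Answer: +6

Trace:
  0 +8≡8 +2≡0 +6≡6  (mod 10)
composite: +6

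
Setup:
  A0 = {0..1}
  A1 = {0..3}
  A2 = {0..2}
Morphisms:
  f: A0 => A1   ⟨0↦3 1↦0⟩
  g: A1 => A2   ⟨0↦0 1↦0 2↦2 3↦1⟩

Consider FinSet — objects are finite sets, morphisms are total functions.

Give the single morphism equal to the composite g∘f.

Answer: ⟨0↦1 1↦0⟩

Work:
  0 f=>3 g=>1
  1 f=>0 g=>0
composite: ⟨0↦1 1↦0⟩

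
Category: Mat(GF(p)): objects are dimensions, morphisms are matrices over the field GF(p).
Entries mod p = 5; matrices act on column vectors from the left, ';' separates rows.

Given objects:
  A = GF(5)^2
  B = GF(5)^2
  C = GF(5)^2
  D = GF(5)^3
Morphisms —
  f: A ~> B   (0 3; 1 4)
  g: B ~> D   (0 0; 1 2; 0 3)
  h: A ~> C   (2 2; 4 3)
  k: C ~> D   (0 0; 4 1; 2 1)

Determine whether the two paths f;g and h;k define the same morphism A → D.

Answer: COMMUTES

Derivation:
Path 1 = f;g:
  e0=(1,0) f~>(0,1) g~>(0,2,3)
  e1=(0,1) f~>(3,4) g~>(0,1,2)
  ⟦path⟧₁ = (0 0; 2 1; 3 2)
Path 2 = h;k:
  e0=(1,0) h~>(2,4) k~>(0,2,3)
  e1=(0,1) h~>(2,3) k~>(0,1,2)
  ⟦path⟧₂ = (0 0; 2 1; 3 2)
Equal? same morphism ✓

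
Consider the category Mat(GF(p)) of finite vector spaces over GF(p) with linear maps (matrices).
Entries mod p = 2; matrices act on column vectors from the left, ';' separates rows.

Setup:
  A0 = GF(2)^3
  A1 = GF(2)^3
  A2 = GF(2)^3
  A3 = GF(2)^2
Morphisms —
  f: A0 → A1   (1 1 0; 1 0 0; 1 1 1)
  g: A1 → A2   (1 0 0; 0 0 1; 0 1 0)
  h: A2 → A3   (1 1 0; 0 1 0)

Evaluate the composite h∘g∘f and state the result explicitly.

  e0=⟨1,0,0⟩ f→⟨1,1,1⟩ g→⟨1,1,1⟩ h→⟨0,1⟩
  e1=⟨0,1,0⟩ f→⟨1,0,1⟩ g→⟨1,1,0⟩ h→⟨0,1⟩
  e2=⟨0,0,1⟩ f→⟨0,0,1⟩ g→⟨0,1,0⟩ h→⟨1,1⟩
⟦path⟧: (0 0 1; 1 1 1)

Answer: (0 0 1; 1 1 1)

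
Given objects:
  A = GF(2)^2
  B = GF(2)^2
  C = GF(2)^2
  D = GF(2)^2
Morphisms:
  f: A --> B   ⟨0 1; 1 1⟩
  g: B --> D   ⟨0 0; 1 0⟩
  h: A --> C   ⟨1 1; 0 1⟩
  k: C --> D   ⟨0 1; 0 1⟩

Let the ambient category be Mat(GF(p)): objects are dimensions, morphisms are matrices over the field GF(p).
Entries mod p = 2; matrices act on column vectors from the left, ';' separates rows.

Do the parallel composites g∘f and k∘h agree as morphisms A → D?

1) trace f;g:
  e0=(1,0) f-->(0,1) g-->(0,0)
  e1=(0,1) f-->(1,1) g-->(0,1)
  ⟦path⟧₁ = ⟨0 0; 0 1⟩
2) trace h;k:
  e0=(1,0) h-->(1,0) k-->(0,0)
  e1=(0,1) h-->(1,1) k-->(1,1)
  ⟦path⟧₂ = ⟨0 1; 0 1⟩
Equal? NO — does not commute

Answer: DOES NOT COMMUTE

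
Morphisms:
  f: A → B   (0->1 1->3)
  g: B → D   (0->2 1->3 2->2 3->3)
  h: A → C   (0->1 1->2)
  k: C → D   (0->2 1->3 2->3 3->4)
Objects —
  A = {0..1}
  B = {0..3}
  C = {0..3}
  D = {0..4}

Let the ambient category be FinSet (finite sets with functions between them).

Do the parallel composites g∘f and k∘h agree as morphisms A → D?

Answer: COMMUTES

Work:
Path 1 = f;g:
  0 f→1 g→3
  1 f→3 g→3
  ⟦path⟧₁ = (0->3 1->3)
Path 2 = h;k:
  0 h→1 k→3
  1 h→2 k→3
  ⟦path⟧₂ = (0->3 1->3)
Equal? YES — commutes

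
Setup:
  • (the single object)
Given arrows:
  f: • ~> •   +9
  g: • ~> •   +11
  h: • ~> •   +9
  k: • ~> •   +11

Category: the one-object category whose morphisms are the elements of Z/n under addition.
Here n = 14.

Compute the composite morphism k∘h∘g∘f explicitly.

Answer: +12

Work:
  0 +9≡9 +11≡6 +9≡1 +11≡12  (mod 14)
⟦path⟧: +12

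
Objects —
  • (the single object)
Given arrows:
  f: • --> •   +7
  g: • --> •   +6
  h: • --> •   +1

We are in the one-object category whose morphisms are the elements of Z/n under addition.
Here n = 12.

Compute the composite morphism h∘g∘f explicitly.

  0 +7≡7 +6≡1 +1≡2  (mod 12)
composite: +2

Answer: +2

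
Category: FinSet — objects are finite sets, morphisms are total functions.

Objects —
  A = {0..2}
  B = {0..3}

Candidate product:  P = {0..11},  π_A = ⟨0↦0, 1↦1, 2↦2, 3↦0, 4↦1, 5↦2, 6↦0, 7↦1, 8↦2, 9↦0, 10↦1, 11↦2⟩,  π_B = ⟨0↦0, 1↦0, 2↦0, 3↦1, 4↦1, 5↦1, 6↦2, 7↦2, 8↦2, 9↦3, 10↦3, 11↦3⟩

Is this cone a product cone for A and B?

|A|·|B| = 3·4 = 12;  |P| = 12
Check the pairing map k ↦ (π_A(k), π_B(k)):
  0 ↦ (0,0)
  1 ↦ (1,0)
  2 ↦ (2,0)
  3 ↦ (0,1)
  4 ↦ (1,1)
  5 ↦ (2,1)
  6 ↦ (0,2)
  7 ↦ (1,2)
  8 ↦ (2,2)
  9 ↦ (0,3)
  10 ↦ (1,3)
  11 ↦ (2,3)
distinct pairs in image: 12 / 12 needed
  → bijection onto A×B; projections well-typed.

Answer: VALID PRODUCT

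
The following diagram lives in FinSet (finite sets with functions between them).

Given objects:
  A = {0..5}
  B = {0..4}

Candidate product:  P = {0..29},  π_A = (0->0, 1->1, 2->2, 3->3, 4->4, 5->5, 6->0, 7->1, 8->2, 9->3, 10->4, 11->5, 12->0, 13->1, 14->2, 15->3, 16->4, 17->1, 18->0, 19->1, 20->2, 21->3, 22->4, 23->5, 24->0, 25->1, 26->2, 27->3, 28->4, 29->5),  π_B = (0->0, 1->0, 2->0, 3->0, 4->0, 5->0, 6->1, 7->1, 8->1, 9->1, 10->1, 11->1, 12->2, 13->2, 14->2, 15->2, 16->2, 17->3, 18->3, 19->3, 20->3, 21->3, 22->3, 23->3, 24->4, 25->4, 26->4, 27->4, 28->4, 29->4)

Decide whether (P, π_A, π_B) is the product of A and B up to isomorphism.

Answer: NOT A VALID PRODUCT — duplicate pair at indices 19,17

Work:
|A|·|B| = 6·5 = 30;  |P| = 30
Check the pairing map k ↦ (π_A(k), π_B(k)):
  0 -> (0,0)
  1 -> (1,0)
  2 -> (2,0)
  3 -> (3,0)
  4 -> (4,0)
  5 -> (5,0)
  6 -> (0,1)
  7 -> (1,1)
  8 -> (2,1)
  9 -> (3,1)
  10 -> (4,1)
  11 -> (5,1)
  12 -> (0,2)
  13 -> (1,2)
  14 -> (2,2)
  15 -> (3,2)
  16 -> (4,2)
  17 -> (1,3)
  18 -> (0,3)
  19 -> (1,3)  ✗ repeats pair of k=17
  20 -> (2,3)
  21 -> (3,3)
  22 -> (4,3)
  23 -> (5,3)
  24 -> (0,4)
  25 -> (1,4)
  26 -> (2,4)
  27 -> (3,4)
  28 -> (4,4)
  29 -> (5,4)
distinct pairs in image: 29 / 30 needed
  → (1,3) hit at k=17 and k=19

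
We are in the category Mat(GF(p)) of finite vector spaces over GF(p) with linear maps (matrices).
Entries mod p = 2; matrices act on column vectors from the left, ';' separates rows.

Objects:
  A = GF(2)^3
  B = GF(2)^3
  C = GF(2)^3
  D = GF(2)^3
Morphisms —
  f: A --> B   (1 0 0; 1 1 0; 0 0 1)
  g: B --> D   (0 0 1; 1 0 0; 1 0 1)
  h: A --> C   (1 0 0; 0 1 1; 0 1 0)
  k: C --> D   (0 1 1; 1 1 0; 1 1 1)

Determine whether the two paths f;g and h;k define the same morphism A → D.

Answer: DOES NOT COMMUTE

Trace:
Along f;g (path 1):
  e0=⟨1,0,0⟩ f-->⟨1,1,0⟩ g-->⟨0,1,1⟩
  e1=⟨0,1,0⟩ f-->⟨0,1,0⟩ g-->⟨0,0,0⟩
  e2=⟨0,0,1⟩ f-->⟨0,0,1⟩ g-->⟨1,0,1⟩
  ⟦path⟧₁ = (0 0 1; 1 0 0; 1 0 1)
Along h;k (path 2):
  e0=⟨1,0,0⟩ h-->⟨1,0,0⟩ k-->⟨0,1,1⟩
  e1=⟨0,1,0⟩ h-->⟨0,1,1⟩ k-->⟨0,1,0⟩
  e2=⟨0,0,1⟩ h-->⟨0,1,0⟩ k-->⟨1,1,1⟩
  ⟦path⟧₂ = (0 0 1; 1 1 1; 1 0 1)
Equal? differ; not commutative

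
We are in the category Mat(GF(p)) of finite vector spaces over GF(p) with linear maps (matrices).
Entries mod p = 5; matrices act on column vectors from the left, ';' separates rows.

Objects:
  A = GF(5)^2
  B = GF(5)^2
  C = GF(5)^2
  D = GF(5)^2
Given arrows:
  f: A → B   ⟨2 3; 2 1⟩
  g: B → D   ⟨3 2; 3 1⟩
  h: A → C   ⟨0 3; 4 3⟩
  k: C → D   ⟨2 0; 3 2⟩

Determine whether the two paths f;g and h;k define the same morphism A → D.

Answer: COMMUTES

Work:
Path 1 = f;g:
  e0=⟨1,0⟩ f→⟨2,2⟩ g→⟨0,3⟩
  e1=⟨0,1⟩ f→⟨3,1⟩ g→⟨1,0⟩
  composite₁ = ⟨0 1; 3 0⟩
Path 2 = h;k:
  e0=⟨1,0⟩ h→⟨0,4⟩ k→⟨0,3⟩
  e1=⟨0,1⟩ h→⟨3,3⟩ k→⟨1,0⟩
  composite₂ = ⟨0 1; 3 0⟩
Equal? YES — commutes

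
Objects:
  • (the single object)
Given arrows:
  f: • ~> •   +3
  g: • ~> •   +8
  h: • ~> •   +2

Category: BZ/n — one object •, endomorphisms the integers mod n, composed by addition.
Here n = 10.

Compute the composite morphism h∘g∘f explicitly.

Answer: +3

Trace:
  0 +3≡3 +8≡1 +2≡3  (mod 10)
⟦path⟧: +3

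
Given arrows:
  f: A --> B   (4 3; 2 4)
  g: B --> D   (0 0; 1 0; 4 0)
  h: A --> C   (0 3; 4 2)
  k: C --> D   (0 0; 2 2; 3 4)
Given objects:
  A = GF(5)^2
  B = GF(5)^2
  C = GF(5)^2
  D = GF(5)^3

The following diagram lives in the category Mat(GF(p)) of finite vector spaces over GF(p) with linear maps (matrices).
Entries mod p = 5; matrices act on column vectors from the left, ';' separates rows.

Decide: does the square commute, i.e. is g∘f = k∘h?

1) trace f;g:
  e0=⟨1,0⟩ f-->⟨4,2⟩ g-->⟨0,4,1⟩
  e1=⟨0,1⟩ f-->⟨3,4⟩ g-->⟨0,3,2⟩
  ⟦path⟧₁ = (0 0; 4 3; 1 2)
2) trace h;k:
  e0=⟨1,0⟩ h-->⟨0,4⟩ k-->⟨0,3,1⟩
  e1=⟨0,1⟩ h-->⟨3,2⟩ k-->⟨0,0,2⟩
  ⟦path⟧₂ = (0 0; 3 0; 1 2)
Equal? differ; not commutative

Answer: DOES NOT COMMUTE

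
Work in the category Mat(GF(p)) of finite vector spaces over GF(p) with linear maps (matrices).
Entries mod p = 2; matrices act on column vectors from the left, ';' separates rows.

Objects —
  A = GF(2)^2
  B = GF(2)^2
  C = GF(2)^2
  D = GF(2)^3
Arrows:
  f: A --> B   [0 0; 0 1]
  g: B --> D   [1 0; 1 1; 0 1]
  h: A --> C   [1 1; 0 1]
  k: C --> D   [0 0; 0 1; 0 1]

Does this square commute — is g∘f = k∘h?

Answer: COMMUTES

Derivation:
1) trace f;g:
  e0=(1,0) f-->(0,0) g-->(0,0,0)
  e1=(0,1) f-->(0,1) g-->(0,1,1)
  composite₁ = [0 0; 0 1; 0 1]
2) trace h;k:
  e0=(1,0) h-->(1,0) k-->(0,0,0)
  e1=(0,1) h-->(1,1) k-->(0,1,1)
  composite₂ = [0 0; 0 1; 0 1]
Equal? YES — commutes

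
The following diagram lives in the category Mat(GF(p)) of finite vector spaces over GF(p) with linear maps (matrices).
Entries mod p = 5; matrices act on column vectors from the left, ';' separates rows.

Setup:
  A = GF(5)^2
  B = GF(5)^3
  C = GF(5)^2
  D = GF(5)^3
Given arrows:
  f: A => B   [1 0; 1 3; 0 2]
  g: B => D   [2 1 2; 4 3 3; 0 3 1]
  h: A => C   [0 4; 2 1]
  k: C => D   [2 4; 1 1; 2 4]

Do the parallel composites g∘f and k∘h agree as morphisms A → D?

Along f;g (path 1):
  e0=⟨1,0⟩ f=>⟨1,1,0⟩ g=>⟨3,2,3⟩
  e1=⟨0,1⟩ f=>⟨0,3,2⟩ g=>⟨2,0,1⟩
  ⟦path⟧₁ = [3 2; 2 0; 3 1]
Along h;k (path 2):
  e0=⟨1,0⟩ h=>⟨0,2⟩ k=>⟨3,2,3⟩
  e1=⟨0,1⟩ h=>⟨4,1⟩ k=>⟨2,0,2⟩
  ⟦path⟧₂ = [3 2; 2 0; 3 2]
Equal? distinct morphisms ✗

Answer: DOES NOT COMMUTE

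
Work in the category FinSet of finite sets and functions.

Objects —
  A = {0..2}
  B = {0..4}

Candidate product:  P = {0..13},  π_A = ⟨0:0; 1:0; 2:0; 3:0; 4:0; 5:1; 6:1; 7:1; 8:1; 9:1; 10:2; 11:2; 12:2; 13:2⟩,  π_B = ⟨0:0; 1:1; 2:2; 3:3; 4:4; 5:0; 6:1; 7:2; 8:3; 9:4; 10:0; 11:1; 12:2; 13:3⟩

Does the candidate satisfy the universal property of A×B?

Answer: NOT A VALID PRODUCT — |P|=14 ≠ |A|·|B|=15

Derivation:
|A|·|B| = 3·5 = 15;  |P| = 14
  → cardinalities differ; no bijection possible.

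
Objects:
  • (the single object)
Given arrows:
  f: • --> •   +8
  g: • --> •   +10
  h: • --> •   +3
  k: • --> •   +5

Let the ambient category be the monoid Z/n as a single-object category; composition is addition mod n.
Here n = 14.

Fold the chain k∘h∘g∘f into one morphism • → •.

  0 +8≡8 +10≡4 +3≡7 +5≡12  (mod 14)
composite: +12

Answer: +12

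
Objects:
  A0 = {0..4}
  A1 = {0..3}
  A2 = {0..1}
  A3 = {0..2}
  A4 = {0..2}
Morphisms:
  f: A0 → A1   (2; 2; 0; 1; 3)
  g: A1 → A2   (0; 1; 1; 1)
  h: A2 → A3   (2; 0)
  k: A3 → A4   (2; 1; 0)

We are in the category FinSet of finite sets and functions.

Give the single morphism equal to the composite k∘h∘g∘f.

  0 f→2 g→1 h→0 k→2
  1 f→2 g→1 h→0 k→2
  2 f→0 g→0 h→2 k→0
  3 f→1 g→1 h→0 k→2
  4 f→3 g→1 h→0 k→2
result: (2; 2; 0; 2; 2)

Answer: (2; 2; 0; 2; 2)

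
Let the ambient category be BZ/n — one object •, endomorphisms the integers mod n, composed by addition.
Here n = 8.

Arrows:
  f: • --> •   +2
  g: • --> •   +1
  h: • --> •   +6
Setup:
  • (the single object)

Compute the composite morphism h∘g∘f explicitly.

  0 +2≡2 +1≡3 +6≡1  (mod 8)
result: +1

Answer: +1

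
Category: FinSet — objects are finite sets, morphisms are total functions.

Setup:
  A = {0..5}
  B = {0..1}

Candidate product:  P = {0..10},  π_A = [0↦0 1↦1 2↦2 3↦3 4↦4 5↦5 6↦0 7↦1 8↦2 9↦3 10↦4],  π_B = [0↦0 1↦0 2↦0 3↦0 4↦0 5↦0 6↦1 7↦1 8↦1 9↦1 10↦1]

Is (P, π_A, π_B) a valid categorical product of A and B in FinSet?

|A|·|B| = 6·2 = 12;  |P| = 11
  → cardinalities differ; no bijection possible.

Answer: NOT A VALID PRODUCT — |P|=11 ≠ |A|·|B|=12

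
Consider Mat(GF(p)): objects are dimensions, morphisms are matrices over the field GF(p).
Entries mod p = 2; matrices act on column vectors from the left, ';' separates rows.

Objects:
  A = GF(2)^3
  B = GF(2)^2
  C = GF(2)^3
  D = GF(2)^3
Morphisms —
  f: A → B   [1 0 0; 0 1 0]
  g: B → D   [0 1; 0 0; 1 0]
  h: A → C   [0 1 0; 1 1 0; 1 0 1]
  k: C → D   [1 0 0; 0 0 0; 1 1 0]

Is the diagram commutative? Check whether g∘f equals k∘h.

Along f;g (path 1):
  e0=[1,0,0] f→[1,0] g→[0,0,1]
  e1=[0,1,0] f→[0,1] g→[1,0,0]
  e2=[0,0,1] f→[0,0] g→[0,0,0]
  composite₁ = [0 1 0; 0 0 0; 1 0 0]
Along h;k (path 2):
  e0=[1,0,0] h→[0,1,1] k→[0,0,1]
  e1=[0,1,0] h→[1,1,0] k→[1,0,0]
  e2=[0,0,1] h→[0,0,1] k→[0,0,0]
  composite₂ = [0 1 0; 0 0 0; 1 0 0]
Equal? equal; square commutes

Answer: COMMUTES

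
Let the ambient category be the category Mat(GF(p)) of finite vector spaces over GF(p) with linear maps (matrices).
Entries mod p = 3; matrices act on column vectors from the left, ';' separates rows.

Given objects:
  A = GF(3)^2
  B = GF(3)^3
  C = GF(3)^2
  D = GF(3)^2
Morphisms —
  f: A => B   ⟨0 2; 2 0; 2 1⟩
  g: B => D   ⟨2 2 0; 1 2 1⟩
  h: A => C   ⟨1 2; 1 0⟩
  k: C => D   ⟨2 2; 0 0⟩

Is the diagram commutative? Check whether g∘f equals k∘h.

Along f;g (path 1):
  e0=[1,0] f=>[0,2,2] g=>[1,0]
  e1=[0,1] f=>[2,0,1] g=>[1,0]
  result₁ = ⟨1 1; 0 0⟩
Along h;k (path 2):
  e0=[1,0] h=>[1,1] k=>[1,0]
  e1=[0,1] h=>[2,0] k=>[1,0]
  result₂ = ⟨1 1; 0 0⟩
Equal? same morphism ✓

Answer: COMMUTES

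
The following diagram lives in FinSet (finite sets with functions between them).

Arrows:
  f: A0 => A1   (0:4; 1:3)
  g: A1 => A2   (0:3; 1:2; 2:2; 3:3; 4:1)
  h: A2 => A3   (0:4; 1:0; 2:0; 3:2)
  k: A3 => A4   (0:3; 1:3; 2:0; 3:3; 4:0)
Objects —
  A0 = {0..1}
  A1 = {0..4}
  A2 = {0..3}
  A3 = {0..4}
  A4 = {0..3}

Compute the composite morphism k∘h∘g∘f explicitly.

  0 f=>4 g=>1 h=>0 k=>3
  1 f=>3 g=>3 h=>2 k=>0
composite: (0:3; 1:0)

Answer: (0:3; 1:0)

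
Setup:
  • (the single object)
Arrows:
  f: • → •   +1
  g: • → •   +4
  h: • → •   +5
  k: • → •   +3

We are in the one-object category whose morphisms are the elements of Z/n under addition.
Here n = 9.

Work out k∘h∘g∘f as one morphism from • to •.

  0 +1≡1 +4≡5 +5≡1 +3≡4  (mod 9)
result: +4

Answer: +4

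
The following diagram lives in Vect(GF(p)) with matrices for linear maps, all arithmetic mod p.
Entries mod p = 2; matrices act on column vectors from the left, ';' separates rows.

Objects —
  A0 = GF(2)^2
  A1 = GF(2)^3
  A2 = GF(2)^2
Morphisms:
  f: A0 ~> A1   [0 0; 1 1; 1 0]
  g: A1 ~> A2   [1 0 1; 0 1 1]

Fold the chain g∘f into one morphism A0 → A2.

  e0=(1,0) f~>(0,1,1) g~>(1,0)
  e1=(0,1) f~>(0,1,0) g~>(0,1)
result: [1 0; 0 1]

Answer: [1 0; 0 1]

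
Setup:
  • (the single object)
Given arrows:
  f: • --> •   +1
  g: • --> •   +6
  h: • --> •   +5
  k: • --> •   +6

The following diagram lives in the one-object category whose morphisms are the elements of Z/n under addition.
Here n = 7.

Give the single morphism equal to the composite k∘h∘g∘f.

  0 +1≡1 +6≡0 +5≡5 +6≡4  (mod 7)
⟦path⟧: +4

Answer: +4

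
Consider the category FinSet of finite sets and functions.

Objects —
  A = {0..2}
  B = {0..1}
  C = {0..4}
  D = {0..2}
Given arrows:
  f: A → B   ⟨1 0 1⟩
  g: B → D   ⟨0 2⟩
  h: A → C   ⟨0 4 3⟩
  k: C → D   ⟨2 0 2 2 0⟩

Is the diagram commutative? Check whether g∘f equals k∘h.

Along f;g (path 1):
  0 f→1 g→2
  1 f→0 g→0
  2 f→1 g→2
  result₁ = ⟨2 0 2⟩
Along h;k (path 2):
  0 h→0 k→2
  1 h→4 k→0
  2 h→3 k→2
  result₂ = ⟨2 0 2⟩
Equal? YES — commutes

Answer: COMMUTES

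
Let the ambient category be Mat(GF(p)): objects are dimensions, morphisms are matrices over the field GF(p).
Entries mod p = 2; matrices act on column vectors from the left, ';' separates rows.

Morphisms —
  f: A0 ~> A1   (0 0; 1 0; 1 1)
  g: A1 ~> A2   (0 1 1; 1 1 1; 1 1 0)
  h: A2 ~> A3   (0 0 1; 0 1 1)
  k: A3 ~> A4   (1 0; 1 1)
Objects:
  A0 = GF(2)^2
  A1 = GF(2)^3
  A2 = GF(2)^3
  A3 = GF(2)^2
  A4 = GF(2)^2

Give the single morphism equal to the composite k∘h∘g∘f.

  e0=(1,0) f~>(0,1,1) g~>(0,0,1) h~>(1,1) k~>(1,0)
  e1=(0,1) f~>(0,0,1) g~>(1,1,0) h~>(0,1) k~>(0,1)
composite: (1 0; 0 1)

Answer: (1 0; 0 1)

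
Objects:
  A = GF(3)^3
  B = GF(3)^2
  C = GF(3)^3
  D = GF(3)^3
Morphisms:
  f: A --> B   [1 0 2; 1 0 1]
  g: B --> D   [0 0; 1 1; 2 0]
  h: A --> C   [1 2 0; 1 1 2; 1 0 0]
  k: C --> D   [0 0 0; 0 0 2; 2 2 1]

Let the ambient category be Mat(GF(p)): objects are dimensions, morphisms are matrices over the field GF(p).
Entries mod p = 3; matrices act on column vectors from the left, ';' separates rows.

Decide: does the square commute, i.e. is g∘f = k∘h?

Answer: COMMUTES

Trace:
1) trace f;g:
  e0=(1,0,0) f-->(1,1) g-->(0,2,2)
  e1=(0,1,0) f-->(0,0) g-->(0,0,0)
  e2=(0,0,1) f-->(2,1) g-->(0,0,1)
  ⟦path⟧₁ = [0 0 0; 2 0 0; 2 0 1]
2) trace h;k:
  e0=(1,0,0) h-->(1,1,1) k-->(0,2,2)
  e1=(0,1,0) h-->(2,1,0) k-->(0,0,0)
  e2=(0,0,1) h-->(0,2,0) k-->(0,0,1)
  ⟦path⟧₂ = [0 0 0; 2 0 0; 2 0 1]
Equal? YES — commutes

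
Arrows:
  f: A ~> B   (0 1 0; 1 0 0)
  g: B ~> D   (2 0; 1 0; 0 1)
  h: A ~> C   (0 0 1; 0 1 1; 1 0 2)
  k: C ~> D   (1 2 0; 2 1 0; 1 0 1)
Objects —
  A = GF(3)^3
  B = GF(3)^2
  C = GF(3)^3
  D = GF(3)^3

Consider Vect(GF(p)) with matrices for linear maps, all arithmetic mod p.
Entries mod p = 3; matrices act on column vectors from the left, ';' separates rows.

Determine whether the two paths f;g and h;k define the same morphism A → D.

1) trace f;g:
  e0=[1,0,0] f~>[0,1] g~>[0,0,1]
  e1=[0,1,0] f~>[1,0] g~>[2,1,0]
  e2=[0,0,1] f~>[0,0] g~>[0,0,0]
  ⟦path⟧₁ = (0 2 0; 0 1 0; 1 0 0)
2) trace h;k:
  e0=[1,0,0] h~>[0,0,1] k~>[0,0,1]
  e1=[0,1,0] h~>[0,1,0] k~>[2,1,0]
  e2=[0,0,1] h~>[1,1,2] k~>[0,0,0]
  ⟦path⟧₂ = (0 2 0; 0 1 0; 1 0 0)
Equal? same morphism ✓

Answer: COMMUTES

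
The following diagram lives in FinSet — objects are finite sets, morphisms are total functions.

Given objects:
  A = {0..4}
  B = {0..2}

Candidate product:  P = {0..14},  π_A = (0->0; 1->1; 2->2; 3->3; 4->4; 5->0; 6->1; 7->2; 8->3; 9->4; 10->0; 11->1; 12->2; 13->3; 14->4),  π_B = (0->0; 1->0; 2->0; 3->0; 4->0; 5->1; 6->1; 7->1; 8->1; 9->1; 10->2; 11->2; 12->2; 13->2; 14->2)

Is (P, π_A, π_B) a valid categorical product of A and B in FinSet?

|A|·|B| = 5·3 = 15;  |P| = 15
Check the pairing map k ↦ (π_A(k), π_B(k)):
  0 -> (0,0)
  1 -> (1,0)
  2 -> (2,0)
  3 -> (3,0)
  4 -> (4,0)
  5 -> (0,1)
  6 -> (1,1)
  7 -> (2,1)
  8 -> (3,1)
  9 -> (4,1)
  10 -> (0,2)
  11 -> (1,2)
  12 -> (2,2)
  13 -> (3,2)
  14 -> (4,2)
distinct pairs in image: 15 / 15 needed
  → bijection onto A×B; projections well-typed.

Answer: VALID PRODUCT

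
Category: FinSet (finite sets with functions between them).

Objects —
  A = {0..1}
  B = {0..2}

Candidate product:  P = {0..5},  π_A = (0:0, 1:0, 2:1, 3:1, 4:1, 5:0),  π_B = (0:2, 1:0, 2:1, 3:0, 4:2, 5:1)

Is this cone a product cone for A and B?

|A|·|B| = 2·3 = 6;  |P| = 6
Check the pairing map k ↦ (π_A(k), π_B(k)):
  0 : (0,2)
  1 : (0,0)
  2 : (1,1)
  3 : (1,0)
  4 : (1,2)
  5 : (0,1)
distinct pairs in image: 6 / 6 needed
  → bijection onto A×B; projections well-typed.

Answer: VALID PRODUCT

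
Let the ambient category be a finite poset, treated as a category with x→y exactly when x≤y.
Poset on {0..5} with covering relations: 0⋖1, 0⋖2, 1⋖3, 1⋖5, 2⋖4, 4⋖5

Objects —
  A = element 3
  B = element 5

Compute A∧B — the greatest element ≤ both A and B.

Answer: A∧B = 1

Work:
Lower bounds of A=3 and B=5: {0,1}
  0 ⊑ 1
  1 ⊑ 1
glb = 1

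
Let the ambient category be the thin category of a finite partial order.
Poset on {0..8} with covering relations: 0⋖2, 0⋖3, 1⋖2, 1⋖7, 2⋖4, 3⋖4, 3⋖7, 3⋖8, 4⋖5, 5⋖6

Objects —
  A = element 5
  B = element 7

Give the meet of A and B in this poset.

Answer: NO MEET EXISTS

Derivation:
Lower bounds of A=5 and B=7: {0,1,3}
  maximal lower bounds 1 and 3 are incomparable: neither 1⊑3 nor 3⊑1
→ no greatest lower bound exists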